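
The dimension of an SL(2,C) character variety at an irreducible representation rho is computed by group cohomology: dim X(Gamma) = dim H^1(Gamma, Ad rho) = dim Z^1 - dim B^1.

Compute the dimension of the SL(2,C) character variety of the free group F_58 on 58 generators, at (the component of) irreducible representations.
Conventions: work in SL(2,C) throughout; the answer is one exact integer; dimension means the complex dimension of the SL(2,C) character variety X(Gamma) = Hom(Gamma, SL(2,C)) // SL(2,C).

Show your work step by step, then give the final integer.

171

The free group F_58: 58 generators, no relators.
A cocycle picks one sl_2 vector per generator freely, giving dim Z^1 = 3*58 = 174.
Irreducibility makes the coboundary map sl_2 -> Z^1 injective (trivial centralizer), so dim B^1 = 3.
dim X = dim H^1 = dim Z^1 - dim B^1 = 174 - 3 = 171.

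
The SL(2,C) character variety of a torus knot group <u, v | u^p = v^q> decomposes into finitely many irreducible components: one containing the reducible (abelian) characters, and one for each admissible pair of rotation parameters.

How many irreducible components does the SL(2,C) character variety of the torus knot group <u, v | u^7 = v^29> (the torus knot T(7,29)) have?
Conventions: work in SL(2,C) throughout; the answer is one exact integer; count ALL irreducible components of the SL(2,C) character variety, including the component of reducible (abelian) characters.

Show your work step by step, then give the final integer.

Gamma = < u, v | u^7 = v^29 > (torus knot T(7,29)); the central element u^7 = v^29 acts as +I or -I in any irreducible SL(2,C) representation.
On an irreducible component, tr(u) is locked at 2*cos(pi*alpha/7) for some alpha in 1..6, and tr(v) at 2*cos(pi*beta/29) for some beta in 1..28.
Consistency of u^7 = (-1)^alpha I with v^29 = (-1)^beta I forces alpha = beta (mod 2).
Enumerate parity-matched pairs: 3*14 odd-odd plus 3*14 even-even gives 84.
Total: 84 irreducible-character components + 1 reducible (abelian) component = 85.

85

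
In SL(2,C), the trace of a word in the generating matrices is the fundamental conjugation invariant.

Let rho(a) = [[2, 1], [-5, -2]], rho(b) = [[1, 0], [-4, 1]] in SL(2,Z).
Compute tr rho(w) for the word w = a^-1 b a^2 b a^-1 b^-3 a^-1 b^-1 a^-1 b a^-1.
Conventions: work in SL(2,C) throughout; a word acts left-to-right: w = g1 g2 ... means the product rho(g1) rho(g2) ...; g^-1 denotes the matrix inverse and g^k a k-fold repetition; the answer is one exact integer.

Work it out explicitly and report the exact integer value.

580

rho(a^-1) = [[-2, -1], [5, 2]]
... * rho(b) = [[1, 0], [-4, 1]]  ->  [[2, -1], [-3, 2]]
... * rho(a) = [[2, 1], [-5, -2]]  ->  [[9, 4], [-16, -7]]
... * rho(a) = [[2, 1], [-5, -2]]  ->  [[-2, 1], [3, -2]]
... * rho(b) = [[1, 0], [-4, 1]]  ->  [[-6, 1], [11, -2]]
... * rho(a^-1) = [[-2, -1], [5, 2]]  ->  [[17, 8], [-32, -15]]
... * rho(b^-1) = [[1, 0], [4, 1]]  ->  [[49, 8], [-92, -15]]
... * rho(b^-1) = [[1, 0], [4, 1]]  ->  [[81, 8], [-152, -15]]
... * rho(b^-1) = [[1, 0], [4, 1]]  ->  [[113, 8], [-212, -15]]
... * rho(a^-1) = [[-2, -1], [5, 2]]  ->  [[-186, -97], [349, 182]]
... * rho(b^-1) = [[1, 0], [4, 1]]  ->  [[-574, -97], [1077, 182]]
... * rho(a^-1) = [[-2, -1], [5, 2]]  ->  [[663, 380], [-1244, -713]]
... * rho(b) = [[1, 0], [-4, 1]]  ->  [[-857, 380], [1608, -713]]
... * rho(a^-1) = [[-2, -1], [5, 2]]  ->  [[3614, 1617], [-6781, -3034]]
tr = 3614 + -3034 = 580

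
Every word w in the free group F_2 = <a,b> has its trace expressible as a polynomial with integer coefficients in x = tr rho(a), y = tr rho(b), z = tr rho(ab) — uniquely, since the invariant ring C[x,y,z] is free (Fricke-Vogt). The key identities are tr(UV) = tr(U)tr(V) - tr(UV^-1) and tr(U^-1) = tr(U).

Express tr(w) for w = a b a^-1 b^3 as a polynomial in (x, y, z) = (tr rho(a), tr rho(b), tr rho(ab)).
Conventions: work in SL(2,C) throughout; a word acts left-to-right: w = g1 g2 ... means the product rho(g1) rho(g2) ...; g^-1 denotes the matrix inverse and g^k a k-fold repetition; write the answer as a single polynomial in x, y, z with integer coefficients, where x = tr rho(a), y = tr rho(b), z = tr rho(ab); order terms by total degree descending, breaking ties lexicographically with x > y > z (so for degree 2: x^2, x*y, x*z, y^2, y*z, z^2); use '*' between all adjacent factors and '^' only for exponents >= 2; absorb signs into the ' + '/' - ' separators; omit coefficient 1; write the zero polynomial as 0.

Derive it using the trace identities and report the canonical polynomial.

x*y^3*z - x^2*y^2 - y^2*z^2 - x*y*z + x^2 + y^2 + z^2 - 2

next, trace(a b^2) = trace(b) trace(a b) - trace(a) = y*z - x
trace(b a b^2) = trace(b) trace(a b^2) - trace(a b) = y^2*z - x*y - z
and trace(b^3 a b) = trace(b) trace(b a b^2) - trace(b a b) = y^3*z - x*y^2 - 2*y*z + x
trace(a b a b) = trace(b a) trace(b a) - trace(1) = z^2 - 2
and trace(a b a) = trace(a) trace(b a) - trace(b) = x*z - y
trace(b a b a b) = trace(b) trace(a b a b) - trace(a b a) = y*z^2 - x*z - y
trace(b^3 a b a) = trace(b) trace(b a b a b) - trace(b a b a) = y^2*z^2 - x*y*z - y^2 - z^2 + 2
trace(a b a^-1 b^3) = trace(b^3 a b) trace(a) - trace(b^3 a b a) = x*y^3*z - x^2*y^2 - y^2*z^2 - x*y*z + x^2 + y^2 + z^2 - 2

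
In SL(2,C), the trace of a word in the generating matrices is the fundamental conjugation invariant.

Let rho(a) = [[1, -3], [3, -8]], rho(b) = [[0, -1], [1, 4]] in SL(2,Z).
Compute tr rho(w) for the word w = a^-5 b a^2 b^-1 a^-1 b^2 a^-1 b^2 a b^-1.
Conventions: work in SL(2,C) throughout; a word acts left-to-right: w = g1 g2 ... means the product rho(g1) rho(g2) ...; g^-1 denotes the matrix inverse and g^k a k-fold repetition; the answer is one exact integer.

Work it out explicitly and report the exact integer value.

rho(a^-1) = [[-8, 3], [-3, 1]]
... * rho(a^-1) = [[-8, 3], [-3, 1]]  ->  [[55, -21], [21, -8]]
... * rho(a^-1) = [[-8, 3], [-3, 1]]  ->  [[-377, 144], [-144, 55]]
... * rho(a^-1) = [[-8, 3], [-3, 1]]  ->  [[2584, -987], [987, -377]]
... * rho(a^-1) = [[-8, 3], [-3, 1]]  ->  [[-17711, 6765], [-6765, 2584]]
... * rho(b) = [[0, -1], [1, 4]]  ->  [[6765, 44771], [2584, 17101]]
... * rho(a) = [[1, -3], [3, -8]]  ->  [[141078, -378463], [53887, -144560]]
... * rho(a) = [[1, -3], [3, -8]]  ->  [[-994311, 2604470], [-379793, 994819]]
... * rho(b^-1) = [[4, 1], [-1, 0]]  ->  [[-6581714, -994311], [-2513991, -379793]]
... * rho(a^-1) = [[-8, 3], [-3, 1]]  ->  [[55636645, -20739453], [21251307, -7921766]]
... * rho(b) = [[0, -1], [1, 4]]  ->  [[-20739453, -138594457], [-7921766, -52938371]]
... * rho(b) = [[0, -1], [1, 4]]  ->  [[-138594457, -533638375], [-52938371, -203831718]]
... * rho(a^-1) = [[-8, 3], [-3, 1]]  ->  [[2709670781, -949421746], [1035002122, -362646831]]
... * rho(b) = [[0, -1], [1, 4]]  ->  [[-949421746, -6507357765], [-362646831, -2485589446]]
... * rho(b) = [[0, -1], [1, 4]]  ->  [[-6507357765, -25080009314], [-2485589446, -9579710953]]
... * rho(a) = [[1, -3], [3, -8]]  ->  [[-81747385707, 220162147807], [-31224722305, 84094455962]]
... * rho(b^-1) = [[4, 1], [-1, 0]]  ->  [[-547151690635, -81747385707], [-208993345182, -31224722305]]
tr = -547151690635 + -31224722305 = -578376412940

-578376412940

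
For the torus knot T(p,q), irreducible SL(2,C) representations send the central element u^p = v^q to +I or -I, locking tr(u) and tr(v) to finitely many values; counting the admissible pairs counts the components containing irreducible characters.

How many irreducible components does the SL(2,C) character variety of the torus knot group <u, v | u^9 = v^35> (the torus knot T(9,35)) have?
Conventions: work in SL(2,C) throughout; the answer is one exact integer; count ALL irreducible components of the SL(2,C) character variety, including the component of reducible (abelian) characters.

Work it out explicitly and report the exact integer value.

137

Gamma = < u, v | u^9 = v^35 > (torus knot T(9,35)); the central element u^9 = v^35 acts as +I or -I in any irreducible SL(2,C) representation.
So on each irreducible component the traces are pinned: tr(u) = 2*cos(pi*alpha/9) with 1 <= alpha <= 8, tr(v) = 2*cos(pi*beta/35) with 1 <= beta <= 34.
The two central values (-1)^alpha I and (-1)^beta I must be the same matrix, so alpha and beta share a parity.
count pairs: odd alpha (4 choices) x odd beta (17), plus even alpha (4) x even beta (17): 4*17 + 4*17 = 136.
components with irreducible characters: 136; plus the single component of reducible (abelian) characters: total 137.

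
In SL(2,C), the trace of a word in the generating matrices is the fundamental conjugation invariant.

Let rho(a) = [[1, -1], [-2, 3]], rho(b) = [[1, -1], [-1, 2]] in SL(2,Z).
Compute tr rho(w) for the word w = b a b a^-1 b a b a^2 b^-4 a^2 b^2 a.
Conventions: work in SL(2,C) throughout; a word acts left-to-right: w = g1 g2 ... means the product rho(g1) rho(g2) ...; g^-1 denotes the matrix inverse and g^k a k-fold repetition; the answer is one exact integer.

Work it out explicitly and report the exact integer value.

-574819

rho(b) = [[1, -1], [-1, 2]]
... * rho(a) = [[1, -1], [-2, 3]]  ->  [[3, -4], [-5, 7]]
... * rho(b) = [[1, -1], [-1, 2]]  ->  [[7, -11], [-12, 19]]
... * rho(a^-1) = [[3, 1], [2, 1]]  ->  [[-1, -4], [2, 7]]
... * rho(b) = [[1, -1], [-1, 2]]  ->  [[3, -7], [-5, 12]]
... * rho(a) = [[1, -1], [-2, 3]]  ->  [[17, -24], [-29, 41]]
... * rho(b) = [[1, -1], [-1, 2]]  ->  [[41, -65], [-70, 111]]
... * rho(a) = [[1, -1], [-2, 3]]  ->  [[171, -236], [-292, 403]]
... * rho(a) = [[1, -1], [-2, 3]]  ->  [[643, -879], [-1098, 1501]]
... * rho(b^-1) = [[2, 1], [1, 1]]  ->  [[407, -236], [-695, 403]]
... * rho(b^-1) = [[2, 1], [1, 1]]  ->  [[578, 171], [-987, -292]]
... * rho(b^-1) = [[2, 1], [1, 1]]  ->  [[1327, 749], [-2266, -1279]]
... * rho(b^-1) = [[2, 1], [1, 1]]  ->  [[3403, 2076], [-5811, -3545]]
... * rho(a) = [[1, -1], [-2, 3]]  ->  [[-749, 2825], [1279, -4824]]
... * rho(a) = [[1, -1], [-2, 3]]  ->  [[-6399, 9224], [10927, -15751]]
... * rho(b) = [[1, -1], [-1, 2]]  ->  [[-15623, 24847], [26678, -42429]]
... * rho(b) = [[1, -1], [-1, 2]]  ->  [[-40470, 65317], [69107, -111536]]
... * rho(a) = [[1, -1], [-2, 3]]  ->  [[-171104, 236421], [292179, -403715]]
tr = -171104 + -403715 = -574819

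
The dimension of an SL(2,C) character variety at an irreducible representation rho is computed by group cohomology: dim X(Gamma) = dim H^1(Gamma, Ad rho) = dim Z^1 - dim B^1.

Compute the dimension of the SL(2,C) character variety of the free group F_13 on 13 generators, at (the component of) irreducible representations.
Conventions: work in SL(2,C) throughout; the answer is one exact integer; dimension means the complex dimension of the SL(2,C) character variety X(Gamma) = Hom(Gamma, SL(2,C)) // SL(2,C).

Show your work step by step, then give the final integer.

Here Gamma is free of rank 13 — no relator constrains a cocycle.
A cocycle picks one sl_2 vector per generator freely, giving dim Z^1 = 3*13 = 39.
dim B^1 = 3: the coboundary map is injective because an irreducible image has centralizer 0 in sl_2.
dim X = dim H^1 = dim Z^1 - dim B^1 = 39 - 3 = 36.

36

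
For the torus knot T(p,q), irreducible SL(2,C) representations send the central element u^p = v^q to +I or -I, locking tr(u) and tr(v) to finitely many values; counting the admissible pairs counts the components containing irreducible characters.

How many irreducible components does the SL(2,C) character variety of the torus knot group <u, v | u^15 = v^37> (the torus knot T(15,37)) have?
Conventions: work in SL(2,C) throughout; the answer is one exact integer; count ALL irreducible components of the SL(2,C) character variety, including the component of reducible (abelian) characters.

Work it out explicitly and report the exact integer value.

253

For T(15,37): irreducibility forces the central element u^15 = v^37 to one of +I, -I.
So on each irreducible component the traces are pinned: tr(u) = 2*cos(pi*alpha/15) with 1 <= alpha <= 14, tr(v) = 2*cos(pi*beta/37) with 1 <= beta <= 36.
The two central values (-1)^alpha I and (-1)^beta I must be the same matrix, so alpha and beta share a parity.
Enumerate parity-matched pairs: 7*18 odd-odd plus 7*18 even-even gives 252.
Total: 252 irreducible-character components + 1 reducible (abelian) component = 253.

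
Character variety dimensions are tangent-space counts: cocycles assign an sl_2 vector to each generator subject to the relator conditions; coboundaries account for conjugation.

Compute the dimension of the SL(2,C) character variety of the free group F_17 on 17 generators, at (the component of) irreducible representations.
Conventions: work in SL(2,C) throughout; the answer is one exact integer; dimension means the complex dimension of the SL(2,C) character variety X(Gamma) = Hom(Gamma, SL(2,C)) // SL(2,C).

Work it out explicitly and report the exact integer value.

Here Gamma is free of rank 17 — no relator constrains a cocycle.
So Z^1 = (sl_2)^17 in full: dim Z^1 = 51.
dim B^1 = 3: the coboundary map is injective because an irreducible image has centralizer 0 in sl_2.
Therefore dim X = 51 - 3 = 48.

48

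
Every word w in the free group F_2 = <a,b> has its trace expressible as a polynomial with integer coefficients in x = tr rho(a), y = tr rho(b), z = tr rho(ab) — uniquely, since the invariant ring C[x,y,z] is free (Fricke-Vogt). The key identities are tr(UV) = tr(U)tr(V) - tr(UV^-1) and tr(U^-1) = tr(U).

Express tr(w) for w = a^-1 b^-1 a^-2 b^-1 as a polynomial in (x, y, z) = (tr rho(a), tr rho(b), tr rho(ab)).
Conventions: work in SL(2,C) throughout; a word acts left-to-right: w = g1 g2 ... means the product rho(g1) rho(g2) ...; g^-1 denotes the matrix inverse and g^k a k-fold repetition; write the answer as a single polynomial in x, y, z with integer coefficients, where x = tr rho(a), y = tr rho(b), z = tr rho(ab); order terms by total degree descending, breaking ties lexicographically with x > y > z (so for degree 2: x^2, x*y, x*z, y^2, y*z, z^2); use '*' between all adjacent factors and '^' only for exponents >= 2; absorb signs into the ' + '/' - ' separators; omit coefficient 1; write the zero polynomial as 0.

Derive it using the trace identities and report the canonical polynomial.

trace(a^-1) = trace(a) = x
trace(a^-2) = trace(a^-1) trace(a) - trace(1)  (eliminate a^-1) = x^2 - 2
trace(b a^-1) = trace(b) trace(a) - trace(b a)  (eliminate a^-1) = x*y - z
trace(a^-2 b) = trace(b a^-1) trace(a) - trace(b)  (eliminate a^-1) = x^2*y - x*z - y
trace(a^-1 b^-1 a^-1) = trace(a^-2) trace(b) - trace(a^-2 b)  (eliminate b^-1) = x*z - y
trace(a^-2 b^-1 a^-1) = trace(a^-1 b^-1 a^-1) trace(a) - trace(a^-1 b^-1)  (eliminate a^-1) = x^2*z - x*y - z
trace(a b a b) = trace(a b) trace(a b) - trace(1)  (split on a) = z^2 - 2
trace(b a b^-1 a) = trace(a b a) trace(b) - trace(a b a b)  (eliminate b^-1) = x*y*z - y^2 - z^2 + 2
trace(b^-1 a^-1 b a) = trace(b a b^-1) trace(a) - trace(b a b^-1 a)  (eliminate a^-1) = -x*y*z + x^2 + y^2 + z^2 - 2
trace(a^-1 b^-1 a^-1 b) = trace(b^-1 a^-1 b) trace(a) - trace(b^-1 a^-1 b a)  (eliminate a^-1) = x*y*z - y^2 - z^2 + 2
trace(a^-2 b^-1 a^-1 b) = trace(a^-1 b^-1 a^-1 b) trace(a) - trace(a^-1 b^-1 a^-1 b a)  (eliminate a^-1) = x^2*y*z - x*y^2 - x*z^2 + x
trace(a^-1 b^-1 a^-2 b^-1) = trace(a^-2 b^-1 a^-1) trace(b) - trace(a^-2 b^-1 a^-1 b)  (eliminate b^-1) = x*z^2 - y*z - x

x*z^2 - y*z - x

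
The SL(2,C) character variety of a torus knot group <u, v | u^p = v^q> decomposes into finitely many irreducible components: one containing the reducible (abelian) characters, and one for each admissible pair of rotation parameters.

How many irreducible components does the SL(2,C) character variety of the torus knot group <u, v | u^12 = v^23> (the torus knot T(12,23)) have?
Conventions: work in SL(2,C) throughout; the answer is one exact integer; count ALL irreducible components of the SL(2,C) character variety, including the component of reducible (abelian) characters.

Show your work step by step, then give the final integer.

122

In the torus knot group T(12,23), u^12 = v^23 is central, so an irreducible representation sends it to +I or -I (Schur).
On an irreducible component, tr(u) is locked at 2*cos(pi*alpha/12) for some alpha in 1..11, and tr(v) at 2*cos(pi*beta/23) for some beta in 1..22.
u^12 = (-1)^alpha I and v^23 = (-1)^beta I must agree, so alpha and beta have equal parity.
count pairs: odd alpha (6 choices) x odd beta (11), plus even alpha (5) x even beta (11): 6*11 + 5*11 = 121.
components with irreducible characters: 121; plus the single component of reducible (abelian) characters: total 122.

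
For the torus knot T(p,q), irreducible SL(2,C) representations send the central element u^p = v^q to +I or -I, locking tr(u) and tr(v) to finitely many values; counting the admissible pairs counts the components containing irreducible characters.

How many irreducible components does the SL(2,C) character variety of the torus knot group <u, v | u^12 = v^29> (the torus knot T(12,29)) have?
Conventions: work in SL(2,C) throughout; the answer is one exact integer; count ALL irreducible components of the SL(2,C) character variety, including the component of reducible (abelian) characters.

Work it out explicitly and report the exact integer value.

155

For T(12,29): irreducibility forces the central element u^12 = v^29 to one of +I, -I.
On an irreducible component, tr(u) is locked at 2*cos(pi*alpha/12) for some alpha in 1..11, and tr(v) at 2*cos(pi*beta/29) for some beta in 1..28.
Consistency of u^12 = (-1)^alpha I with v^29 = (-1)^beta I forces alpha = beta (mod 2).
Counting: 6 odd alphas x 14 odd betas + 5 even alphas x 14 even betas = 84 + 70 = 154.
Total: 154 irreducible-character components + 1 reducible (abelian) component = 155.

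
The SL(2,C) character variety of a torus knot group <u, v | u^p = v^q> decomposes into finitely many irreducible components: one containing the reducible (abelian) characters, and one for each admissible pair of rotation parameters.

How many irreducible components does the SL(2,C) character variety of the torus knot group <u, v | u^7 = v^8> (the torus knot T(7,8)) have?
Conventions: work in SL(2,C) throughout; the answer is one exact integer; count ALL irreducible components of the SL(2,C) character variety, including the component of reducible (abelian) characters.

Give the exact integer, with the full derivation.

22

Gamma = < u, v | u^7 = v^8 > (torus knot T(7,8)); the central element u^7 = v^8 acts as +I or -I in any irreducible SL(2,C) representation.
So on each irreducible component the traces are pinned: tr(u) = 2*cos(pi*alpha/7) with 1 <= alpha <= 6, tr(v) = 2*cos(pi*beta/8) with 1 <= beta <= 7.
Consistency of u^7 = (-1)^alpha I with v^8 = (-1)^beta I forces alpha = beta (mod 2).
Enumerate parity-matched pairs: 3*4 odd-odd plus 3*3 even-even gives 21.
Total: 21 irreducible-character components + 1 reducible (abelian) component = 22.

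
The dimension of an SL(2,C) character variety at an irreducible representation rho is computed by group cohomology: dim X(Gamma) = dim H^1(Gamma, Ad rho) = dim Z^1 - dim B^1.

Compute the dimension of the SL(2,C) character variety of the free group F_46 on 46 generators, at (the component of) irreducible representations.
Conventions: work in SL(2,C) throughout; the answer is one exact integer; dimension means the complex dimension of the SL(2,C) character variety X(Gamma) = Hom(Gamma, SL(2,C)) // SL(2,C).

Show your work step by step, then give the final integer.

Gamma = F_46 has 46 generators and no relators.
So Z^1 = (sl_2)^46 in full: dim Z^1 = 138.
dim B^1 = 3: the coboundary map is injective because an irreducible image has centralizer 0 in sl_2.
Therefore dim X = 138 - 3 = 135.

135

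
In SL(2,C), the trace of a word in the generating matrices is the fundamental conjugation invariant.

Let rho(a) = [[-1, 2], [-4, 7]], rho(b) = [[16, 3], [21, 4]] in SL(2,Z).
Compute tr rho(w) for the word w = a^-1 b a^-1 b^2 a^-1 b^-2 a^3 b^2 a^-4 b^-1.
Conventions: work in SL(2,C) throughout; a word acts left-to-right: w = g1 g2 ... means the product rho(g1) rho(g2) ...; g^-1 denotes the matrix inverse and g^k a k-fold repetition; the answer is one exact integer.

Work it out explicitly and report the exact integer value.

-36311755207583014

rho(a^-1) = [[7, -2], [4, -1]]
... * rho(b) = [[16, 3], [21, 4]]  ->  [[70, 13], [43, 8]]
... * rho(a^-1) = [[7, -2], [4, -1]]  ->  [[542, -153], [333, -94]]
... * rho(b) = [[16, 3], [21, 4]]  ->  [[5459, 1014], [3354, 623]]
... * rho(b) = [[16, 3], [21, 4]]  ->  [[108638, 20433], [66747, 12554]]
... * rho(a^-1) = [[7, -2], [4, -1]]  ->  [[842198, -237709], [517445, -146048]]
... * rho(b^-1) = [[4, -3], [-21, 16]]  ->  [[8360681, -6329938], [5136788, -3889103]]
... * rho(b^-1) = [[4, -3], [-21, 16]]  ->  [[166371422, -126361051], [102218315, -77636012]]
... * rho(a) = [[-1, 2], [-4, 7]]  ->  [[339072782, -551784513], [208325733, -339015454]]
... * rho(a) = [[-1, 2], [-4, 7]]  ->  [[1868065270, -3184346027], [1147736083, -1956456712]]
... * rho(a) = [[-1, 2], [-4, 7]]  ->  [[10869318838, -18554291649], [6678090765, -11399724818]]
... * rho(b) = [[16, 3], [21, 4]]  ->  [[-215731023221, -41609210082], [-132544768938, -25564626977]]
... * rho(b) = [[16, 3], [21, 4]]  ->  [[-4325489783258, -813629909991], [-2657573469525, -499892814722]]
... * rho(a^-1) = [[7, -2], [4, -1]]  ->  [[-33532948122770, 9464609476507], [-20602585545563, 5815039753772]]
... * rho(a^-1) = [[7, -2], [4, -1]]  ->  [[-196872198953362, 57601286769033], [-120957939803853, 35390131337354]]
... * rho(a^-1) = [[7, -2], [4, -1]]  ->  [[-1147700245597402, 336143111137691], [-705145053277555, 206525748270352]]
... * rho(a^-1) = [[7, -2], [4, -1]]  ->  [[-6689329274631050, 1959257380057113], [-4109912379861477, 1203764358284758]]
... * rho(b^-1) = [[4, -3], [-21, 16]]  ->  [[-67901722079723573, 51416105904806958], [-41718701043425826, 31589966872140559]]
tr = -67901722079723573 + 31589966872140559 = -36311755207583014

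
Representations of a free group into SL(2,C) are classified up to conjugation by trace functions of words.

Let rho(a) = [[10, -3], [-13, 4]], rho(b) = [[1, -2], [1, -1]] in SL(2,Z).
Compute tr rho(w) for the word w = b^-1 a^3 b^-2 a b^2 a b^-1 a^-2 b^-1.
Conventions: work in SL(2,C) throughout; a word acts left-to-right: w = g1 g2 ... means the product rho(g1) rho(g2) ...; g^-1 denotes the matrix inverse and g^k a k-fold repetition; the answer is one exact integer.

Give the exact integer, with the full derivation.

rho(b^-1) = [[-1, 2], [-1, 1]]
... * rho(a) = [[10, -3], [-13, 4]]  ->  [[-36, 11], [-23, 7]]
... * rho(a) = [[10, -3], [-13, 4]]  ->  [[-503, 152], [-321, 97]]
... * rho(a) = [[10, -3], [-13, 4]]  ->  [[-7006, 2117], [-4471, 1351]]
... * rho(b^-1) = [[-1, 2], [-1, 1]]  ->  [[4889, -11895], [3120, -7591]]
... * rho(b^-1) = [[-1, 2], [-1, 1]]  ->  [[7006, -2117], [4471, -1351]]
... * rho(a) = [[10, -3], [-13, 4]]  ->  [[97581, -29486], [62273, -18817]]
... * rho(b) = [[1, -2], [1, -1]]  ->  [[68095, -165676], [43456, -105729]]
... * rho(b) = [[1, -2], [1, -1]]  ->  [[-97581, 29486], [-62273, 18817]]
... * rho(a) = [[10, -3], [-13, 4]]  ->  [[-1359128, 410687], [-867351, 262087]]
... * rho(b^-1) = [[-1, 2], [-1, 1]]  ->  [[948441, -2307569], [605264, -1472615]]
... * rho(a^-1) = [[4, 3], [13, 10]]  ->  [[-26204633, -20230367], [-16722939, -12910358]]
... * rho(a^-1) = [[4, 3], [13, 10]]  ->  [[-367813303, -280917569], [-234726410, -179272397]]
... * rho(b^-1) = [[-1, 2], [-1, 1]]  ->  [[648730872, -1016544175], [413998807, -648725217]]
tr = 648730872 + -648725217 = 5655

5655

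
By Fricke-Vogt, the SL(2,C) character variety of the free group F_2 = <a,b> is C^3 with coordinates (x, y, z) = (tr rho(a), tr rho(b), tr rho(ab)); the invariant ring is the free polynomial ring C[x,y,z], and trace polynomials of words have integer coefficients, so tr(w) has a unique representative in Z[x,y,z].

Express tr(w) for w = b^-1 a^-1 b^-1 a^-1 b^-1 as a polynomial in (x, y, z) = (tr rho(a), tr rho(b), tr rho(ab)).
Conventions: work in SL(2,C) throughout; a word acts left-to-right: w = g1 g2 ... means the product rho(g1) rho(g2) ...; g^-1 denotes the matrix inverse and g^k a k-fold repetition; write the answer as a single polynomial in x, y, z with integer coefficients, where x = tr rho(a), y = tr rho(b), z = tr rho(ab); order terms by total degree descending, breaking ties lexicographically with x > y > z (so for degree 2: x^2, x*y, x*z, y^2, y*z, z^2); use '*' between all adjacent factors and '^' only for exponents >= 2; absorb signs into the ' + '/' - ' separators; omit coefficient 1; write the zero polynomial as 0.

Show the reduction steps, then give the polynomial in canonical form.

y*z^2 - x*z - y

reduce: tr(a^-1) = tr(a) = x
tr(a^-1 b) = tr(b) tr(a) - tr(b a) = x*y - z
tr(b^-1 a^-1) = tr(a^-1) tr(b) - tr(a^-1 b) = z
reduce: tr(b^-1 a^-1 b^-1) = tr(b^-1 a^-1) tr(b) - tr(b^-1 a^-1 b) = y*z - x
so tr(b a b a) = tr(b a) tr(b a) - tr(1) = z^2 - 2
reduce: tr(a b a^-1 b) = tr(b a b) tr(a) - tr(b a b a) = x*y*z - x^2 - z^2 + 2
tr(a^-1 b^-1 a b) = tr(a b a^-1) tr(b) - tr(a b a^-1 b) = -x*y*z + x^2 + y^2 + z^2 - 2
tr(b^-1 a^-1 b^-1 a) = tr(a^-1 b^-1 a) tr(b) - tr(a^-1 b^-1 a b) = x*y*z - x^2 - z^2 + 2
reduce: tr(a^-1 b^-1 a^-1 b^-1) = tr(b^-1 a^-1 b^-1) tr(a) - tr(b^-1 a^-1 b^-1 a) = z^2 - 2
so tr(a^-1 b^-1 a^-1) = tr(b^-1 a^-1) tr(a) - tr(b^-1) = x*z - y
tr(b^-1 a^-1 b^-1 a^-1 b^-1) = tr(a^-1 b^-1 a^-1 b^-1) tr(b) - tr(a^-1 b^-1 a^-1) = y*z^2 - x*z - y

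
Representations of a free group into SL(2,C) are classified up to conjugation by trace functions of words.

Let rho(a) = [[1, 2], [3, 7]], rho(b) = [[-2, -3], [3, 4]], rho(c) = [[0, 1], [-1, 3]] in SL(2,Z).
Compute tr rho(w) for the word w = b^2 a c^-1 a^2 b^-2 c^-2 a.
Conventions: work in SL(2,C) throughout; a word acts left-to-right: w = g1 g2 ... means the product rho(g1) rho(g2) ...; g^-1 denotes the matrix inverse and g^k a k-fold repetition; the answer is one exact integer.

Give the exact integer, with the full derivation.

11398

rho(b) = [[-2, -3], [3, 4]]
... * rho(b) = [[-2, -3], [3, 4]]  ->  [[-5, -6], [6, 7]]
... * rho(a) = [[1, 2], [3, 7]]  ->  [[-23, -52], [27, 61]]
... * rho(c^-1) = [[3, -1], [1, 0]]  ->  [[-121, 23], [142, -27]]
... * rho(a) = [[1, 2], [3, 7]]  ->  [[-52, -81], [61, 95]]
... * rho(a) = [[1, 2], [3, 7]]  ->  [[-295, -671], [346, 787]]
... * rho(b^-1) = [[4, 3], [-3, -2]]  ->  [[833, 457], [-977, -536]]
... * rho(b^-1) = [[4, 3], [-3, -2]]  ->  [[1961, 1585], [-2300, -1859]]
... * rho(c^-1) = [[3, -1], [1, 0]]  ->  [[7468, -1961], [-8759, 2300]]
... * rho(c^-1) = [[3, -1], [1, 0]]  ->  [[20443, -7468], [-23977, 8759]]
... * rho(a) = [[1, 2], [3, 7]]  ->  [[-1961, -11390], [2300, 13359]]
tr = -1961 + 13359 = 11398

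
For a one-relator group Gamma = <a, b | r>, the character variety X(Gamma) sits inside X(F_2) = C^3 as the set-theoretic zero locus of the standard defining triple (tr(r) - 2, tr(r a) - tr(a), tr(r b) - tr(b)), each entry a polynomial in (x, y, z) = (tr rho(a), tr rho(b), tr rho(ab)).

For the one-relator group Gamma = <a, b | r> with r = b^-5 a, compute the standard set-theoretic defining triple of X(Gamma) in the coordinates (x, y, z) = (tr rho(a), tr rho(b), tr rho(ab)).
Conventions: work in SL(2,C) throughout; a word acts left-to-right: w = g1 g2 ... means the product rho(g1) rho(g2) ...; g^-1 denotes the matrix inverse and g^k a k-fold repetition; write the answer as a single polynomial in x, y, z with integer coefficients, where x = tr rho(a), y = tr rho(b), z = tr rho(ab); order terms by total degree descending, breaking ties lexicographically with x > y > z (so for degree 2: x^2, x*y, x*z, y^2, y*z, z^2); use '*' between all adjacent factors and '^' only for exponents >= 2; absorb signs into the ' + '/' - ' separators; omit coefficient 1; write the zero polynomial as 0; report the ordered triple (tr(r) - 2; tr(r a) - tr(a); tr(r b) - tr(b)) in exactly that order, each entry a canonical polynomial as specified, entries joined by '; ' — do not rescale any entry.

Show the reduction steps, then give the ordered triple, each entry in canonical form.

x*y^5 - y^4*z - 4*x*y^3 + 3*y^2*z + 3*x*y - z - 2; x^2*y^5 - x*y^4*z - 4*x^2*y^3 - y^5 + 3*x*y^2*z + 3*x^2*y + 5*y^3 - x*z - x - 5*y; x*y^4 - y^3*z - 3*x*y^2 + 2*y*z + x - y

trace(b^-1 a) = trace(a)*trace(b) - trace(a b) = x*y - z
so trace(b^-2 a) = trace(b^-1 a)*trace(b) - trace(b^-1 a b) = x*y^2 - y*z - x
trace(a b^-3) = trace(b^-2 a)*trace(b) - trace(b^-2 a b) = x*y^3 - y^2*z - 2*x*y + z
trace(b^-2 a b^-2) = trace(a b^-3)*trace(b) - trace(a b^-2) = x*y^4 - y^3*z - 3*x*y^2 + 2*y*z + x
so trace(b^-5 a) = trace(b^-2 a b^-2)*trace(b) - trace(b^-2 a b^-1) = x*y^5 - y^4*z - 4*x*y^3 + 3*y^2*z + 3*x*y - z
trace(a^2) = trace(a)*trace(a) - trace(1)   [square of a] = x^2 - 2
trace(a^2 b) = trace(a)*trace(b a) - trace(b)   [square of a] = x*z - y
so trace(b^-1 a^2) = trace(a^2)*trace(b) - trace(a^2 b)   [inverse elimination on b] = x^2*y - x*z - y
trace(b^-2 a^2) = trace(b^-1 a^2)*trace(b) - trace(b^-1 a^2 b)   [inverse elimination on b] = x^2*y^2 - x*y*z - x^2 - y^2 + 2
trace(b^-3 a^2) = trace(b^-2 a^2)*trace(b) - trace(b^-2 a^2 b)   [inverse elimination on b] = x^2*y^3 - x*y^2*z - 2*x^2*y - y^3 + x*z + 3*y
trace(b^-2 a^2 b^-2) = trace(b^-3 a^2)*trace(b) - trace(b^-3 a^2 b)   [inverse elimination on b] = x^2*y^4 - x*y^3*z - 3*x^2*y^2 - y^4 + 2*x*y*z + x^2 + 4*y^2 - 2
trace(b^-5 a^2) = trace(b^-2 a^2 b^-2)*trace(b) - trace(b^-2 a^2 b^-1)   [inverse elimination on b] = x^2*y^5 - x*y^4*z - 4*x^2*y^3 - y^5 + 3*x*y^2*z + 3*x^2*y + 5*y^3 - x*z - 5*y
assemble the triple (trace(r) - 2; trace(r a) - x; trace(r b) - y)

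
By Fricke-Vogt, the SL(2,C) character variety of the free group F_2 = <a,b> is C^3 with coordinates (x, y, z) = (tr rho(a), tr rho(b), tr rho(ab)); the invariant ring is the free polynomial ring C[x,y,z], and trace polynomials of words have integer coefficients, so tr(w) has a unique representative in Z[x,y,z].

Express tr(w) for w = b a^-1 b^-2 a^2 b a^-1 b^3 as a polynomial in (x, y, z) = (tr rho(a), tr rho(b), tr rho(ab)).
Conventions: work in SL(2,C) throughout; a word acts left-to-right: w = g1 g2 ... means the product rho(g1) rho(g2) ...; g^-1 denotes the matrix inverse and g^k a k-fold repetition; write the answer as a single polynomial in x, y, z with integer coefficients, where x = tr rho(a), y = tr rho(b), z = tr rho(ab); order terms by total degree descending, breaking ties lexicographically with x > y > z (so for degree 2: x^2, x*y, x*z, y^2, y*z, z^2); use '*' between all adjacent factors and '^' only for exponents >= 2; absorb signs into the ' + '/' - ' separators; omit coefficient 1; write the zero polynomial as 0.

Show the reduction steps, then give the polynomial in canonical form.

-x^3*y^6*z + x^4*y^5 + x^2*y^7 + 2*x^2*y^5*z^2 + 2*x^3*y^4*z - x*y^6*z - x*y^4*z^3 - 3*x^4*y^3 - 7*x^2*y^5 - 5*x^2*y^3*z^2 + x^3*y^2*z + 5*x*y^4*z + 2*x*y^2*z^3 + x^4*y + 14*x^2*y^3 + x^2*y*z^2 + y^5 + y^3*z^2 - 6*x*y^2*z - 6*x^2*y - 5*y^3 - 2*y*z^2 + 5*y

next, trace(b a b) = trace(b) * trace(a b) - trace(a) = y*z - x
trace(b a b^2) = trace(b) * trace(b a b) - trace(b a) = y^2*z - x*y - z
trace(b a b^3) = trace(b) * trace(b a b^2) - trace(b a b) = y^3*z - x*y^2 - 2*y*z + x
and trace(a b^5) = trace(b) * trace(b a b^3) - trace(b a b^2) = y^4*z - x*y^3 - 3*y^2*z + 2*x*y + z
trace(b^6 a) = trace(b) * trace(b^4 a b) - trace(b^4 a) = y^5*z - x*y^4 - 4*y^3*z + 3*x*y^2 + 3*y*z - x
trace(b^2) = trace(b) * trace(b) - trace(1) = y^2 - 2
next, trace(b^3) = trace(b) * trace(b^2) - trace(b) = y^3 - 3*y
trace(b^4) = trace(b) * trace(b^3) - trace(b^2) = y^4 - 4*y^2 + 2
and trace(b^5) = trace(b) * trace(b^4) - trace(b^3) = y^5 - 5*y^3 + 5*y
trace(b^6) = trace(b) * trace(b^5) - trace(b^4) = y^6 - 6*y^4 + 9*y^2 - 2
trace(b a^2 b^5) = trace(a) * trace(b^6 a) - trace(b^6) = x*y^5*z - x^2*y^4 - y^6 - 4*x*y^3*z + 3*x^2*y^2 + 6*y^4 + 3*x*y*z - x^2 - 9*y^2 + 2
and trace(b a b a) = trace(a b) * trace(a b) - trace(1)   [split at repeated a] = z^2 - 2
trace(a b a^2 b) = trace(a) * trace(b a b a) - trace(b a b) = x*z^2 - y*z - x
and trace(b a^2) = trace(a) * trace(b a) - trace(b) = x*z - y
next, trace(a b a^2) = trace(a) * trace(b a^2) - trace(b a) = x^2*z - x*y - z
next, trace(a b a^2 b^2) = trace(b) * trace(a b a^2 b) - trace(a b a^2) = x*y*z^2 - x^2*z - y^2*z + z
trace(a b a^2 b^3) = trace(b) * trace(a b a^2 b^2) - trace(a b a^2 b) = x*y^2*z^2 - x^2*y*z - y^3*z - x*z^2 + 2*y*z + x
and trace(a b a^2 b^4) = trace(b) * trace(a b a^2 b^3) - trace(a b a^2 b^2) = x*y^3*z^2 - x^2*y^2*z - y^4*z - 2*x*y*z^2 + x^2*z + 3*y^2*z + x*y - z
and trace(b a^2 b^5 a) = trace(b) * trace(a b a^2 b^4) - trace(a b a^2 b^3) = x*y^4*z^2 - x^2*y^3*z - y^5*z - 3*x*y^2*z^2 + 2*x^2*y*z + 4*y^3*z + x*y^2 + x*z^2 - 3*y*z - x
trace(a^2 b^5 a^-1 b) = trace(b a^2 b^5) * trace(a) - trace(b a^2 b^5 a) = x^2*y^5*z - x^3*y^4 - x*y^6 - x*y^4*z^2 - 3*x^2*y^3*z + y^5*z + 3*x^3*y^2 + 6*x*y^4 + 3*x*y^2*z^2 + x^2*y*z - 4*y^3*z - x^3 - 10*x*y^2 - x*z^2 + 3*y*z + 3*x
and trace(b^-1 a^2 b^5 a^-1) = trace(a^2 b^5 a^-1) * trace(b) - trace(a^2 b^5 a^-1 b) = -x^2*y^5*z + x^3*y^4 + x*y^6 + x*y^4*z^2 + 3*x^2*y^3*z - 3*x^3*y^2 - 7*x*y^4 - 3*x*y^2*z^2 - x^2*y*z + y^3*z + x^3 + 12*x*y^2 + x*z^2 - 2*y*z - 3*x
trace(b^4 a^-1 b^-2 a^2 b) = trace(b^-1 a^2 b^5 a^-1) * trace(b) - trace(b^-1 a^2 b^5 a^-1 b) = -x^2*y^6*z + x^3*y^5 + x*y^7 + x*y^5*z^2 + 3*x^2*y^4*z - 3*x^3*y^3 - 7*x*y^5 - 3*x*y^3*z^2 - x^2*y^2*z + x^3*y + 13*x*y^3 + x*y*z^2 + y^2*z - 5*x*y - z
and trace(a b a b^2) = trace(b) * trace(a b a b) - trace(a b a) = y*z^2 - x*z - y
trace(a b a b^3) = trace(b) * trace(a b a b^2) - trace(a b a b) = y^2*z^2 - x*y*z - y^2 - z^2 + 2
and trace(a b a b^4) = trace(b) * trace(a b a b^3) - trace(a b a b^2) = y^3*z^2 - x*y^2*z - y^3 - 2*y*z^2 + x*z + 3*y
next, trace(a^2 b a b^2) = trace(b) * trace(a^2 b a b) - trace(a^2 b a) = x*y*z^2 - x^2*z - y^2*z + z
next, trace(b^2 a^2 b a b) = trace(b) * trace(a^2 b a b^2) - trace(a^2 b a b) = x*y^2*z^2 - x^2*y*z - y^3*z - x*z^2 + 2*y*z + x
trace(b^2 a^2 b a b^2) = trace(b) * trace(b^2 a^2 b a b) - trace(b^2 a^2 b a) = x*y^3*z^2 - x^2*y^2*z - y^4*z - 2*x*y*z^2 + x^2*z + 3*y^2*z + x*y - z
trace(b a^2 b a b^4) = trace(b) * trace(b^2 a^2 b a b^2) - trace(b^2 a^2 b a b) = x*y^4*z^2 - x^2*y^3*z - y^5*z - 3*x*y^2*z^2 + 2*x^2*y*z + 4*y^3*z + x*y^2 + x*z^2 - 3*y*z - x
trace(a b a b a b) = trace(a b) * trace(a b a b) - trace(a^-1 b^-1)   [split at repeated a] = z^3 - 3*z
trace(b a b^2 a b a) = trace(b) * trace(a b a b a b) - trace(a b a b a) = y*z^3 - x*z^2 - 2*y*z + x
trace(a^2) = trace(a) * trace(a) - trace(1) = x^2 - 2
and trace(a b^2 a) = trace(b) * trace(a^2 b) - trace(a^2) = x*y*z - x^2 - y^2 + 2
and trace(b a b^2 a b) = trace(b) * trace(a b^2 a b) - trace(a b^2 a) = y^2*z^2 - 2*x*y*z + x^2 - 2
and trace(a b a^2 b a b^2) = trace(a) * trace(b a b^2 a b a) - trace(b a b^2 a b) = x*y*z^3 - x^2*z^2 - y^2*z^2 + 2
next, trace(a b a^2 b a b) = trace(a) * trace(b a b a b a) - trace(b a b a b) = x*z^3 - y*z^2 - 2*x*z + y
and trace(b a b a^2 b a b^2) = trace(b) * trace(a b a^2 b a b^2) - trace(a b a^2 b a b) = x*y^2*z^3 - x^2*y*z^2 - y^3*z^2 - x*z^3 + y*z^2 + 2*x*z + y
trace(b a^2 b a b^4 a) = trace(b) * trace(b a b a^2 b a b^2) - trace(b a b a^2 b a b) = x*y^3*z^3 - x^2*y^2*z^2 - y^4*z^2 - 2*x*y*z^3 + x^2*z^2 + 2*y^2*z^2 + 2*x*y*z + y^2 - 2
next, trace(a^2 b a b^4 a^-1 b) = trace(b a^2 b a b^4) * trace(a) - trace(b a^2 b a b^4 a) = x^2*y^4*z^2 - x^3*y^3*z - x*y^5*z - x*y^3*z^3 - 2*x^2*y^2*z^2 + y^4*z^2 + 2*x^3*y*z + 4*x*y^3*z + 2*x*y*z^3 + x^2*y^2 - 2*y^2*z^2 - 5*x*y*z - x^2 - y^2 + 2
next, trace(b^-1 a^2 b a b^4 a^-1) = trace(a^2 b a b^4 a^-1) * trace(b) - trace(a^2 b a b^4 a^-1 b) = -x^2*y^4*z^2 + x^3*y^3*z + x*y^5*z + x*y^3*z^3 + 2*x^2*y^2*z^2 - 2*x^3*y*z - 5*x*y^3*z - 2*x*y*z^3 - x^2*y^2 - y^4 + 6*x*y*z + x^2 + 4*y^2 - 2
and trace(b^4 a^-1 b^-2 a^2 b a) = trace(b^-1 a^2 b a b^4 a^-1) * trace(b) - trace(b^-1 a^2 b a b^4 a^-1 b) = -x^2*y^5*z^2 + x^3*y^4*z + x*y^6*z + x*y^4*z^3 + 2*x^2*y^3*z^2 - 2*x^3*y^2*z - 5*x*y^4*z - 2*x*y^2*z^3 - x^2*y^3 - y^5 - y^3*z^2 + 7*x*y^2*z + x^2*y + 5*y^3 + 2*y*z^2 - x*z - 5*y
trace(b a^-1 b^-2 a^2 b a^-1 b^3) = trace(b^4 a^-1 b^-2 a^2 b) * trace(a) - trace(b^4 a^-1 b^-2 a^2 b a) = -x^3*y^6*z + x^4*y^5 + x^2*y^7 + 2*x^2*y^5*z^2 + 2*x^3*y^4*z - x*y^6*z - x*y^4*z^3 - 3*x^4*y^3 - 7*x^2*y^5 - 5*x^2*y^3*z^2 + x^3*y^2*z + 5*x*y^4*z + 2*x*y^2*z^3 + x^4*y + 14*x^2*y^3 + x^2*y*z^2 + y^5 + y^3*z^2 - 6*x*y^2*z - 6*x^2*y - 5*y^3 - 2*y*z^2 + 5*y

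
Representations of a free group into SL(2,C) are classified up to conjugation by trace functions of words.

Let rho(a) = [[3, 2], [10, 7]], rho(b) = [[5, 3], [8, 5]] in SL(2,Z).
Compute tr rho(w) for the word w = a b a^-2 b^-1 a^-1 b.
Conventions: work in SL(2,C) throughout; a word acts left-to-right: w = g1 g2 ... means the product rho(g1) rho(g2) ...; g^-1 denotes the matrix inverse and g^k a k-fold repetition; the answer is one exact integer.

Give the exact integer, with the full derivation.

rho(a) = [[3, 2], [10, 7]]
... * rho(b) = [[5, 3], [8, 5]]  ->  [[31, 19], [106, 65]]
... * rho(a^-1) = [[7, -2], [-10, 3]]  ->  [[27, -5], [92, -17]]
... * rho(a^-1) = [[7, -2], [-10, 3]]  ->  [[239, -69], [814, -235]]
... * rho(b^-1) = [[5, -3], [-8, 5]]  ->  [[1747, -1062], [5950, -3617]]
... * rho(a^-1) = [[7, -2], [-10, 3]]  ->  [[22849, -6680], [77820, -22751]]
... * rho(b) = [[5, 3], [8, 5]]  ->  [[60805, 35147], [207092, 119705]]
tr = 60805 + 119705 = 180510

180510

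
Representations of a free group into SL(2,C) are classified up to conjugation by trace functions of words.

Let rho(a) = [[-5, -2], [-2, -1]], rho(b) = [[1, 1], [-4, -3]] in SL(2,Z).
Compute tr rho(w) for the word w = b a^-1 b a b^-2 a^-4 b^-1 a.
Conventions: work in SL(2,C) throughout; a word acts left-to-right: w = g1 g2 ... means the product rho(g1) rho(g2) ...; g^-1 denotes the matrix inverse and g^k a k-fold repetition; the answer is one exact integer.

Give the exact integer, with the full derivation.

8336

rho(b) = [[1, 1], [-4, -3]]
... * rho(a^-1) = [[-1, 2], [2, -5]]  ->  [[1, -3], [-2, 7]]
... * rho(b) = [[1, 1], [-4, -3]]  ->  [[13, 10], [-30, -23]]
... * rho(a) = [[-5, -2], [-2, -1]]  ->  [[-85, -36], [196, 83]]
... * rho(b^-1) = [[-3, -1], [4, 1]]  ->  [[111, 49], [-256, -113]]
... * rho(b^-1) = [[-3, -1], [4, 1]]  ->  [[-137, -62], [316, 143]]
... * rho(a^-1) = [[-1, 2], [2, -5]]  ->  [[13, 36], [-30, -83]]
... * rho(a^-1) = [[-1, 2], [2, -5]]  ->  [[59, -154], [-136, 355]]
... * rho(a^-1) = [[-1, 2], [2, -5]]  ->  [[-367, 888], [846, -2047]]
... * rho(a^-1) = [[-1, 2], [2, -5]]  ->  [[2143, -5174], [-4940, 11927]]
... * rho(b^-1) = [[-3, -1], [4, 1]]  ->  [[-27125, -7317], [62528, 16867]]
... * rho(a) = [[-5, -2], [-2, -1]]  ->  [[150259, 61567], [-346374, -141923]]
tr = 150259 + -141923 = 8336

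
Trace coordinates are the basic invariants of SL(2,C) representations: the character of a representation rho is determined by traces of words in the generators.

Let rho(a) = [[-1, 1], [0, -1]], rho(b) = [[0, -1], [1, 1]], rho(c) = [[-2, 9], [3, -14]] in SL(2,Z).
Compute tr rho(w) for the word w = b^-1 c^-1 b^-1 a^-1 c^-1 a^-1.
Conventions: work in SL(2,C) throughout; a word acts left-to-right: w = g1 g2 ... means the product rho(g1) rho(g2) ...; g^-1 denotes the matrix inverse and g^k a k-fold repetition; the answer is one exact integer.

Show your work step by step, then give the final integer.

rho(b^-1) = [[1, 1], [-1, 0]]
... * rho(c^-1) = [[-14, -9], [-3, -2]]  ->  [[-17, -11], [14, 9]]
... * rho(b^-1) = [[1, 1], [-1, 0]]  ->  [[-6, -17], [5, 14]]
... * rho(a^-1) = [[-1, -1], [0, -1]]  ->  [[6, 23], [-5, -19]]
... * rho(c^-1) = [[-14, -9], [-3, -2]]  ->  [[-153, -100], [127, 83]]
... * rho(a^-1) = [[-1, -1], [0, -1]]  ->  [[153, 253], [-127, -210]]
tr = 153 + -210 = -57

-57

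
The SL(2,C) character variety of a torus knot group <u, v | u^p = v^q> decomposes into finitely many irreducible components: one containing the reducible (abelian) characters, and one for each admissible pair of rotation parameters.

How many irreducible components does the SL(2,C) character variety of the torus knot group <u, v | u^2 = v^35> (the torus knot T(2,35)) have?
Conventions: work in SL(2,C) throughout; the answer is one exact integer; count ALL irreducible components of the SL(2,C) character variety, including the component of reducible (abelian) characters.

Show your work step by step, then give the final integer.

18

In the torus knot group T(2,35), u^2 = v^35 is central, so an irreducible representation sends it to +I or -I (Schur).
So on each irreducible component the traces are pinned: tr(u) = 2*cos(pi*alpha/2) with 1 <= alpha <= 1, tr(v) = 2*cos(pi*beta/35) with 1 <= beta <= 34.
The two central values (-1)^alpha I and (-1)^beta I must be the same matrix, so alpha and beta share a parity.
Enumerate parity-matched pairs: 1*17 odd-odd plus 0*17 even-even gives 17.
That is 17 components of irreducible characters, and with the reducible (abelian) component the total is 18.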